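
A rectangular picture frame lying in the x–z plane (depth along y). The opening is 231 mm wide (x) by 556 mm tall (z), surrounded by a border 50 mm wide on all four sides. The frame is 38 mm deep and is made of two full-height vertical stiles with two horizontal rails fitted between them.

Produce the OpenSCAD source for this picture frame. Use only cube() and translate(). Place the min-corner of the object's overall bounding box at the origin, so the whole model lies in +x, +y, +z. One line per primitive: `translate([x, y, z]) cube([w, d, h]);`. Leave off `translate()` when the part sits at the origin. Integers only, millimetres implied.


cube([50, 38, 656]);
translate([281, 0, 0]) cube([50, 38, 656]);
translate([50, 0, 0]) cube([231, 38, 50]);
translate([50, 0, 606]) cube([231, 38, 50]);


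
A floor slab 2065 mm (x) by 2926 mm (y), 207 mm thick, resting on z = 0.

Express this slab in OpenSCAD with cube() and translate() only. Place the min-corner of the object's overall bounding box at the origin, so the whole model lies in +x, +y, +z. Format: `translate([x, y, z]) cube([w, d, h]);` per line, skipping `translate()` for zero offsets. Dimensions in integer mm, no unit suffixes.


cube([2065, 2926, 207]);


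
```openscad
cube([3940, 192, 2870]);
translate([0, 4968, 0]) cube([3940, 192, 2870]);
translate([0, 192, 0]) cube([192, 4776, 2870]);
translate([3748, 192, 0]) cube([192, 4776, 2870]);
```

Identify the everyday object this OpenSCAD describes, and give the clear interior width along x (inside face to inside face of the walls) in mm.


A house (or room) frame. The interior width is 3556 mm.

Four 2870 mm walls enclosing a rectangle with no floor or roof — a room or house frame. Outside width is 3940 mm and wall thickness is 192 mm, so the interior width is 3940 − 2 × 192 = 3556 mm.


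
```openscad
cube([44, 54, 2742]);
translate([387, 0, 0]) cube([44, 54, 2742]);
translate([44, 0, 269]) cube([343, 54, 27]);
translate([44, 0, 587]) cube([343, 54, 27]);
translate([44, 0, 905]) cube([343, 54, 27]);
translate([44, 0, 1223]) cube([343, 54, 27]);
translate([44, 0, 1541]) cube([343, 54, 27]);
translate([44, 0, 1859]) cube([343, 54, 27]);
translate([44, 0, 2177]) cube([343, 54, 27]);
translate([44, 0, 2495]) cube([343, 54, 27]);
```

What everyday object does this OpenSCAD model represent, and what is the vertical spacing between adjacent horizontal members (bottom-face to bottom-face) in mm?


A ladder. The rung spacing is 318 mm.

Two tall 44×54 posts with 8 short bars between them — a ladder. Adjacent rungs sit at z = 269 and z = 587, so the spacing is 587 − 269 = 318 mm.


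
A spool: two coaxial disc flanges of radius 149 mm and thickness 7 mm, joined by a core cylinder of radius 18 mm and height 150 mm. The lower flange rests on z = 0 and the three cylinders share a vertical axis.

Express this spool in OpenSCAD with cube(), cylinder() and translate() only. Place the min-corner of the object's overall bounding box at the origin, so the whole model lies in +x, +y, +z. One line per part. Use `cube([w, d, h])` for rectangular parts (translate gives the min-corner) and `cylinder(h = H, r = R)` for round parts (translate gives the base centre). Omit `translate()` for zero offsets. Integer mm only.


translate([149, 149, 0]) cylinder(h = 7, r = 149);
translate([149, 149, 7]) cylinder(h = 150, r = 18);
translate([149, 149, 157]) cylinder(h = 7, r = 149);


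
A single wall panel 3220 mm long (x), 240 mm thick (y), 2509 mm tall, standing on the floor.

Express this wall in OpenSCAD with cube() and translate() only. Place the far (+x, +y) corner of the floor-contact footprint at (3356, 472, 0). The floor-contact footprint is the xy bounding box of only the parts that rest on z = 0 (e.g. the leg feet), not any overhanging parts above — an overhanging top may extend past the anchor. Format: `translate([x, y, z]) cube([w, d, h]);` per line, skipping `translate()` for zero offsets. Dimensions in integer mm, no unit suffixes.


translate([136, 232, 0]) cube([3220, 240, 2509]);


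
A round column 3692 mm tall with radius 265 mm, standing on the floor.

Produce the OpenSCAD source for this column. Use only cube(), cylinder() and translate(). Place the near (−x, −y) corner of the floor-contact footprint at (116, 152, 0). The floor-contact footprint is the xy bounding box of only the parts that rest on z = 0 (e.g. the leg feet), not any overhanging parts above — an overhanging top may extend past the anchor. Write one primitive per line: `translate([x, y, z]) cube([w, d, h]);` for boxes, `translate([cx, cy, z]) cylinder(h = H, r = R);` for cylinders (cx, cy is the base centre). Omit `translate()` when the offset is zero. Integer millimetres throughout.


translate([381, 417, 0]) cylinder(h = 3692, r = 265);


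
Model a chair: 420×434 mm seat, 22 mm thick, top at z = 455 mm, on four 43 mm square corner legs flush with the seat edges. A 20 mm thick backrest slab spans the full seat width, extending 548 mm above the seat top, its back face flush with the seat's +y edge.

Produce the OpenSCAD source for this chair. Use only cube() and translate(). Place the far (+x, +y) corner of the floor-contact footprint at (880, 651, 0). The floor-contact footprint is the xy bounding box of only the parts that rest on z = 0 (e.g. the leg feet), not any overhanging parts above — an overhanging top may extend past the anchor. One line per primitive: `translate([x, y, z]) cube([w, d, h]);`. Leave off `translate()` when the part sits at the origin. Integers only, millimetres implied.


translate([460, 217, 433]) cube([420, 434, 22]);
translate([460, 217, 0]) cube([43, 43, 433]);
translate([837, 217, 0]) cube([43, 43, 433]);
translate([460, 608, 0]) cube([43, 43, 433]);
translate([837, 608, 0]) cube([43, 43, 433]);
translate([460, 631, 455]) cube([420, 20, 548]);


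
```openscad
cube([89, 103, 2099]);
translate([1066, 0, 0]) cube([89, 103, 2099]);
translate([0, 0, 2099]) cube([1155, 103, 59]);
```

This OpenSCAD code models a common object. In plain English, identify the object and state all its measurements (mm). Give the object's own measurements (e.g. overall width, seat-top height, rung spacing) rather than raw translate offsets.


A door frame. The clear opening is 977 mm wide and 2099 mm high. Two 89 mm wide jambs, 103 mm deep, stand either side of the opening from the floor to the top of the opening. A 59 mm thick head sits across the top of both jambs, spanning the full outside width of the frame.


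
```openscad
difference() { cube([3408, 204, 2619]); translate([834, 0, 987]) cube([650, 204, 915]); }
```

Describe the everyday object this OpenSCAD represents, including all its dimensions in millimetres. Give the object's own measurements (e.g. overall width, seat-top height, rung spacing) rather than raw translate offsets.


A wall 3408 mm long (x), 204 mm thick (y), 2619 mm tall, with a rectangular window opening cut through it. The opening is 650 mm wide and 915 mm tall; its sill is at z = 987 mm and its near (−x) edge is 834 mm from the wall's −x end. The opening passes through the full wall thickness.


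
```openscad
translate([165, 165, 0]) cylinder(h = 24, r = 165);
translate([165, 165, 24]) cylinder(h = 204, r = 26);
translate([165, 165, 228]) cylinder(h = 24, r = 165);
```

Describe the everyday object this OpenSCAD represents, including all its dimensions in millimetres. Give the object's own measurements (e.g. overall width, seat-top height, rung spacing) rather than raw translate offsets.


A spool: two coaxial disc flanges of radius 165 mm and thickness 24 mm, joined by a core cylinder of radius 26 mm and height 204 mm. The lower flange rests on z = 0 and the three cylinders share a vertical axis.


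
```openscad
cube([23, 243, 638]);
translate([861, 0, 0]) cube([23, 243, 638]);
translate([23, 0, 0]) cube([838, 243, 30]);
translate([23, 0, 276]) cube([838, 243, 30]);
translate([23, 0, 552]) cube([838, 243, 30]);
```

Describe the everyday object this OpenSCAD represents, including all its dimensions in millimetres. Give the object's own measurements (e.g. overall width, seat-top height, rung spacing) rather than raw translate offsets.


An open bookshelf. Two side panels, each 23 mm thick, 243 mm deep and 638 mm tall, stand 884 mm apart (outside-to-outside). Between them sit 3 shelves, each 30 mm thick and 243 mm deep, spanning the full gap between the sides. The bottom shelf rests on the floor (its underside at z = 0) and the clear gap between one shelf's top and the next shelf's underside is 246 mm.


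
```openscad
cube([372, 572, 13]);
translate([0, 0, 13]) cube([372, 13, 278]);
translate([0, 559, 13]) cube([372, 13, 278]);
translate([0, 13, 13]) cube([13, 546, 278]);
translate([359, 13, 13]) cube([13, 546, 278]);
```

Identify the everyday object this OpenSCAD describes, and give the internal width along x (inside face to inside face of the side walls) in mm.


An open box. The internal width is 346 mm.

A 372×572 base slab with four walls standing on it — an open box. The base is 372 mm wide and the walls are 13 mm thick, so the internal width is 372 − 2 × 13 = 346 mm.


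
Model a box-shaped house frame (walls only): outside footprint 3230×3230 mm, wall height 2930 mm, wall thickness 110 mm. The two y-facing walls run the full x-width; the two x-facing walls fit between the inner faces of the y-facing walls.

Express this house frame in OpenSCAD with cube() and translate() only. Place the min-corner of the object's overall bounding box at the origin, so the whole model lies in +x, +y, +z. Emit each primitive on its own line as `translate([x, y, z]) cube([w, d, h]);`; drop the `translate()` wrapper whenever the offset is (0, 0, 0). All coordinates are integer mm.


cube([3230, 110, 2930]);
translate([0, 3120, 0]) cube([3230, 110, 2930]);
translate([0, 110, 0]) cube([110, 3010, 2930]);
translate([3120, 110, 0]) cube([110, 3010, 2930]);


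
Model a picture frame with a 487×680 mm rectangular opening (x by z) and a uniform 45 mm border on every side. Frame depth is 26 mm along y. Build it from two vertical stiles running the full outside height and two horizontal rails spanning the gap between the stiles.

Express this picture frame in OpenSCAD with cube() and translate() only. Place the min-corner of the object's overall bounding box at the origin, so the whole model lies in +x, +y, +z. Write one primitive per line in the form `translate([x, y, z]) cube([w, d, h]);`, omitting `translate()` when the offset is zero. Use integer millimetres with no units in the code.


cube([45, 26, 770]);
translate([532, 0, 0]) cube([45, 26, 770]);
translate([45, 0, 0]) cube([487, 26, 45]);
translate([45, 0, 725]) cube([487, 26, 45]);


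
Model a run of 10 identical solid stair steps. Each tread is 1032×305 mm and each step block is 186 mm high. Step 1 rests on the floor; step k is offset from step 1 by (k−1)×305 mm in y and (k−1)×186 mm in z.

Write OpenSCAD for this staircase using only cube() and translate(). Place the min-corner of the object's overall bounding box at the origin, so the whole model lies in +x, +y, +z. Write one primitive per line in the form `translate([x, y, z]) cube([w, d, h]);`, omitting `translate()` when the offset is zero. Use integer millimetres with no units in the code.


cube([1032, 305, 186]);
translate([0, 305, 186]) cube([1032, 305, 186]);
translate([0, 610, 372]) cube([1032, 305, 186]);
translate([0, 915, 558]) cube([1032, 305, 186]);
translate([0, 1220, 744]) cube([1032, 305, 186]);
translate([0, 1525, 930]) cube([1032, 305, 186]);
translate([0, 1830, 1116]) cube([1032, 305, 186]);
translate([0, 2135, 1302]) cube([1032, 305, 186]);
translate([0, 2440, 1488]) cube([1032, 305, 186]);
translate([0, 2745, 1674]) cube([1032, 305, 186]);


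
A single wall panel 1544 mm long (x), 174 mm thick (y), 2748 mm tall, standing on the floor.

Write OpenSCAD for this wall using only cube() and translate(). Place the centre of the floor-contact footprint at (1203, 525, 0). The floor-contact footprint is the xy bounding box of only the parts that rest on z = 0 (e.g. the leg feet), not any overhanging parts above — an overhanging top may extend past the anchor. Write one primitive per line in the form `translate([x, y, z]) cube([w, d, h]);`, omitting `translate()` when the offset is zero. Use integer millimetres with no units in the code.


translate([431, 438, 0]) cube([1544, 174, 2748]);


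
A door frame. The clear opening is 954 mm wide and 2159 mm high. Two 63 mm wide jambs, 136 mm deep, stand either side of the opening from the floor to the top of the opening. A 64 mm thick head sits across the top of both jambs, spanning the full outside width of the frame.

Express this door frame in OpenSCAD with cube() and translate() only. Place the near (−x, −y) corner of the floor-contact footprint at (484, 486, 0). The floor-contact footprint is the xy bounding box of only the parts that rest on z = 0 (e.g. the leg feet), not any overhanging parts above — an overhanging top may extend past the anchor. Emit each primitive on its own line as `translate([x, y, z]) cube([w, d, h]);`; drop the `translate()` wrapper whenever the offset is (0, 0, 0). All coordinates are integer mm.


translate([484, 486, 0]) cube([63, 136, 2159]);
translate([1501, 486, 0]) cube([63, 136, 2159]);
translate([484, 486, 2159]) cube([1080, 136, 64]);


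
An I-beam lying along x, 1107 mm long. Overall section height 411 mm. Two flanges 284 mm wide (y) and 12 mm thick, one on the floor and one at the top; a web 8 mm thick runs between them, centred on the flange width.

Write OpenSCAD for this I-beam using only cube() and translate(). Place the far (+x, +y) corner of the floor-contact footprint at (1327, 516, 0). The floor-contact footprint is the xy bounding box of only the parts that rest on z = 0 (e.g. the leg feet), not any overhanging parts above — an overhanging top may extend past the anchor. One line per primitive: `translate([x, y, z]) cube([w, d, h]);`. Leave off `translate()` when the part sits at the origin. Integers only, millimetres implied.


translate([220, 232, 0]) cube([1107, 284, 12]);
translate([220, 370, 12]) cube([1107, 8, 387]);
translate([220, 232, 399]) cube([1107, 284, 12]);


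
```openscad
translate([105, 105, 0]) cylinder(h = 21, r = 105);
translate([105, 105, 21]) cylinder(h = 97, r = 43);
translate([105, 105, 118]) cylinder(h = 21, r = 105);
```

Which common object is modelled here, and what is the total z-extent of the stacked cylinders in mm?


A spool. The overall height is 139 mm.

Three coaxial cylinders, large–small–large — a spool. Two 21 mm flanges and a 97 mm core give 21 + 97 + 21 = 139 mm.


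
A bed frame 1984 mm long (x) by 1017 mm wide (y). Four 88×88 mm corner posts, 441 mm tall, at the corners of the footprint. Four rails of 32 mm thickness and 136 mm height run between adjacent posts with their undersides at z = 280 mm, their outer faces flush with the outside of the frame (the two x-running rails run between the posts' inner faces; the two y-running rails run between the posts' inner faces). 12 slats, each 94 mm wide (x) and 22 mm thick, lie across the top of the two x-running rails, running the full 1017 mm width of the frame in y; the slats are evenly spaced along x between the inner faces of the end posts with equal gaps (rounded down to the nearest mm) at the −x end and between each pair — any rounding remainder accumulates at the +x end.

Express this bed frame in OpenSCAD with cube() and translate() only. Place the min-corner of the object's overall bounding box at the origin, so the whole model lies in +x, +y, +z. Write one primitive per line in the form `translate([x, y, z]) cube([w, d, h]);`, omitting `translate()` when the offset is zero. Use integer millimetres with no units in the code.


cube([88, 88, 441]);
translate([0, 929, 0]) cube([88, 88, 441]);
translate([1896, 0, 0]) cube([88, 88, 441]);
translate([1896, 929, 0]) cube([88, 88, 441]);
translate([88, 0, 280]) cube([1808, 32, 136]);
translate([88, 985, 280]) cube([1808, 32, 136]);
translate([0, 88, 280]) cube([32, 841, 136]);
translate([1952, 88, 280]) cube([32, 841, 136]);
translate([140, 0, 416]) cube([94, 1017, 22]);
translate([286, 0, 416]) cube([94, 1017, 22]);
translate([432, 0, 416]) cube([94, 1017, 22]);
translate([578, 0, 416]) cube([94, 1017, 22]);
translate([724, 0, 416]) cube([94, 1017, 22]);
translate([870, 0, 416]) cube([94, 1017, 22]);
translate([1016, 0, 416]) cube([94, 1017, 22]);
translate([1162, 0, 416]) cube([94, 1017, 22]);
translate([1308, 0, 416]) cube([94, 1017, 22]);
translate([1454, 0, 416]) cube([94, 1017, 22]);
translate([1600, 0, 416]) cube([94, 1017, 22]);
translate([1746, 0, 416]) cube([94, 1017, 22]);


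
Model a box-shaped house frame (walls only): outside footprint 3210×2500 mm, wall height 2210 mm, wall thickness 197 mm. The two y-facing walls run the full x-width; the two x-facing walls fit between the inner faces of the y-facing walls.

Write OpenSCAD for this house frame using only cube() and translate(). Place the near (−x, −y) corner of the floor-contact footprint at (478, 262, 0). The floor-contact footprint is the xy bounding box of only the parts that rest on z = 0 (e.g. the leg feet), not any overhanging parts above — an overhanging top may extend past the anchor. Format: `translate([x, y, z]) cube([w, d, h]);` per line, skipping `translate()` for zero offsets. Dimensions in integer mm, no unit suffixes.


translate([478, 262, 0]) cube([3210, 197, 2210]);
translate([478, 2565, 0]) cube([3210, 197, 2210]);
translate([478, 459, 0]) cube([197, 2106, 2210]);
translate([3491, 459, 0]) cube([197, 2106, 2210]);


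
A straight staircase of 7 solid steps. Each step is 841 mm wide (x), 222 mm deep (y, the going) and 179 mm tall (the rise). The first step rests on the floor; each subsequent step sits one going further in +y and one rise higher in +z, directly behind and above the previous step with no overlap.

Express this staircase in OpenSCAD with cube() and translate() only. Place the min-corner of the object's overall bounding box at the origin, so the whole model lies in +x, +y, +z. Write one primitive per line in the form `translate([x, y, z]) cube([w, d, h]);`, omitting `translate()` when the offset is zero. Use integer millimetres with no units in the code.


cube([841, 222, 179]);
translate([0, 222, 179]) cube([841, 222, 179]);
translate([0, 444, 358]) cube([841, 222, 179]);
translate([0, 666, 537]) cube([841, 222, 179]);
translate([0, 888, 716]) cube([841, 222, 179]);
translate([0, 1110, 895]) cube([841, 222, 179]);
translate([0, 1332, 1074]) cube([841, 222, 179]);


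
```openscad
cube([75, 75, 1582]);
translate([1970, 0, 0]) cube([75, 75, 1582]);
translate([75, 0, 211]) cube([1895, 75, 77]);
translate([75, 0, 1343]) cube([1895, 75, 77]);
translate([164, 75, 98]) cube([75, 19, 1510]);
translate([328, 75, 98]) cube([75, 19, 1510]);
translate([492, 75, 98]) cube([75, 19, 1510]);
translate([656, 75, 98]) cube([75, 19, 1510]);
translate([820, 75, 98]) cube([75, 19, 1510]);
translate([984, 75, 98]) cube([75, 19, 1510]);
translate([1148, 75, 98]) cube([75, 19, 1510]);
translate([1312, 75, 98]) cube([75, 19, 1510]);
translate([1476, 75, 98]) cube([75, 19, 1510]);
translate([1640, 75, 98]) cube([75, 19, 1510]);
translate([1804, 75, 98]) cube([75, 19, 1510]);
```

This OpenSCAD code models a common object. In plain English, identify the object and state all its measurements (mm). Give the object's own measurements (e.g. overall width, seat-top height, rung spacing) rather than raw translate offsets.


A fence section. Two 75×75 mm posts, 1582 mm tall, stand on the floor with a clear span of 1895 mm between their inner faces. Two horizontal rails of 75×77 mm section span the gap between the posts with their undersides at z = 211 mm and z = 1343 mm, flush with the posts' −y face. 11 pickets, each 75 mm wide, 19 mm thick and 1510 mm tall, are fixed to the +y face of the rails with their bottoms at z = 98 mm, spaced across the span with a 89 mm gap after the −x post and between neighbouring pickets, with 91 mm left before the +x post.


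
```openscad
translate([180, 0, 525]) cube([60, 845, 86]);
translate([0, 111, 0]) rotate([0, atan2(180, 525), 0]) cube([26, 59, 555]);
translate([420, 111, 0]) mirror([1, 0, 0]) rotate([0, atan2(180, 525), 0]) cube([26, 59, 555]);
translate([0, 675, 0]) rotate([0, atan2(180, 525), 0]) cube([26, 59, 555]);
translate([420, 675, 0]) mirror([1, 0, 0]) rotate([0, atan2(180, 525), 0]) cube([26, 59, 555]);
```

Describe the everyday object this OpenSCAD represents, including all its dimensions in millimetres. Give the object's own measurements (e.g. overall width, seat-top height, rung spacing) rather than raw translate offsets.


A sawhorse. A 60×845×86 mm beam (x, y, z) sits on two A-frame leg pairs. Each pair is two raked legs of 26×59 mm section (59 mm along y) splaying symmetrically in x. Each leg rises 525 mm vertically over 180 mm of horizontal reach and is 555 mm long along its own axis. Every leg's outer bottom edge rests on the floor and its outer top edge meets a bottom edge of the beam — the left legs (tilting toward +x) meet the beam's −x bottom edge, the right legs (their mirror images, tilting toward −x) meet its +x bottom edge — so the leg tops tuck under the beam, the beam's underside is 525 mm above the floor, and the feet are 420 mm apart outside-to-outside with the beam centred between them. The two leg pairs are set in 111 mm from either end of the beam.


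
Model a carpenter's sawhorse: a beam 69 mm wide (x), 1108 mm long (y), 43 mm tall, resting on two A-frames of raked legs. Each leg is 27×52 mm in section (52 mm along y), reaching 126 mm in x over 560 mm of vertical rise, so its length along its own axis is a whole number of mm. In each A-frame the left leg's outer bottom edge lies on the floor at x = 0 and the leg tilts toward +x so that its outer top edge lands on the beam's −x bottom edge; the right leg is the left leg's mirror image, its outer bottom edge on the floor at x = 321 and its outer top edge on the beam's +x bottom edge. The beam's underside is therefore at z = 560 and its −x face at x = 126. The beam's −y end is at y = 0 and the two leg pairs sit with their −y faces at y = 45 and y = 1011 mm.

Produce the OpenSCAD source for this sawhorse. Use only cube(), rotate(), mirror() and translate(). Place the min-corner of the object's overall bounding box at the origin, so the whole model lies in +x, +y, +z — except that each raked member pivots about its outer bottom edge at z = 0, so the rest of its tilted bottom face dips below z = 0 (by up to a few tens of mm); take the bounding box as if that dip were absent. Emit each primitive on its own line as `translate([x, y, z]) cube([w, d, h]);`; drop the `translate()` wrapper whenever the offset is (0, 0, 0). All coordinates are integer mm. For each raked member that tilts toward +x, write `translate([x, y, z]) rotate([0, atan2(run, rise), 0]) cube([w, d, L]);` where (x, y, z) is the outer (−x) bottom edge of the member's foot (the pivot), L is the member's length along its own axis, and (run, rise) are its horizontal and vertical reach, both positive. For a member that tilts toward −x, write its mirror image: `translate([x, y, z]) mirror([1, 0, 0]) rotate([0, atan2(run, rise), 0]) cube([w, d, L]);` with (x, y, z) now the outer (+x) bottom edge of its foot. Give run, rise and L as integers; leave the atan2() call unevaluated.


translate([126, 0, 560]) cube([69, 1108, 43]);
translate([0, 45, 0]) rotate([0, atan2(126, 560), 0]) cube([27, 52, 574]);
translate([321, 45, 0]) mirror([1, 0, 0]) rotate([0, atan2(126, 560), 0]) cube([27, 52, 574]);
translate([0, 1011, 0]) rotate([0, atan2(126, 560), 0]) cube([27, 52, 574]);
translate([321, 1011, 0]) mirror([1, 0, 0]) rotate([0, atan2(126, 560), 0]) cube([27, 52, 574]);


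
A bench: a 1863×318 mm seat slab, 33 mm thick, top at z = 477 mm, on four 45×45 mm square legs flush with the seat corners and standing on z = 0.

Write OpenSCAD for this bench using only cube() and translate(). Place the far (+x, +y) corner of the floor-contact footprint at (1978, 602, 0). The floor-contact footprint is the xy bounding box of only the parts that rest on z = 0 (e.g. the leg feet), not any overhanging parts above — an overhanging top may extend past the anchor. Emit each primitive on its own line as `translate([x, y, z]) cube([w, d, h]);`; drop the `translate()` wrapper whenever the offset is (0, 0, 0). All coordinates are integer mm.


translate([115, 284, 444]) cube([1863, 318, 33]);
translate([115, 284, 0]) cube([45, 45, 444]);
translate([115, 557, 0]) cube([45, 45, 444]);
translate([1933, 284, 0]) cube([45, 45, 444]);
translate([1933, 557, 0]) cube([45, 45, 444]);


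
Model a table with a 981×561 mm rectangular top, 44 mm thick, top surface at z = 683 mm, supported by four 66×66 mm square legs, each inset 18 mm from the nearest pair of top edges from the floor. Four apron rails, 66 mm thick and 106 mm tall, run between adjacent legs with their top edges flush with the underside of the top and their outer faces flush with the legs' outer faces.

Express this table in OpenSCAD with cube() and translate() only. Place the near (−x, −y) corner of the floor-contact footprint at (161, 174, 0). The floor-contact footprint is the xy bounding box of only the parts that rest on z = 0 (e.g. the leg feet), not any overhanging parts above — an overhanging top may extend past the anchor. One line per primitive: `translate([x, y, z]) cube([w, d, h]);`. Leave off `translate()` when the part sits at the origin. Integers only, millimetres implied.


translate([143, 156, 639]) cube([981, 561, 44]);
translate([161, 174, 0]) cube([66, 66, 639]);
translate([1040, 174, 0]) cube([66, 66, 639]);
translate([161, 633, 0]) cube([66, 66, 639]);
translate([1040, 633, 0]) cube([66, 66, 639]);
translate([227, 174, 533]) cube([813, 66, 106]);
translate([227, 633, 533]) cube([813, 66, 106]);
translate([161, 240, 533]) cube([66, 393, 106]);
translate([1040, 240, 533]) cube([66, 393, 106]);


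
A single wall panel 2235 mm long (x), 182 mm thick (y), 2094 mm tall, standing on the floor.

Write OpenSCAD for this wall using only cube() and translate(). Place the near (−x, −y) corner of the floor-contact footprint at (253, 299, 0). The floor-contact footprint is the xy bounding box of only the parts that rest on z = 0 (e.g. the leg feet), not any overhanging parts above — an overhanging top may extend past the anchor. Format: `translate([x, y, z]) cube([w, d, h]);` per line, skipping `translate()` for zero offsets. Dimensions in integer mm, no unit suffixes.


translate([253, 299, 0]) cube([2235, 182, 2094]);


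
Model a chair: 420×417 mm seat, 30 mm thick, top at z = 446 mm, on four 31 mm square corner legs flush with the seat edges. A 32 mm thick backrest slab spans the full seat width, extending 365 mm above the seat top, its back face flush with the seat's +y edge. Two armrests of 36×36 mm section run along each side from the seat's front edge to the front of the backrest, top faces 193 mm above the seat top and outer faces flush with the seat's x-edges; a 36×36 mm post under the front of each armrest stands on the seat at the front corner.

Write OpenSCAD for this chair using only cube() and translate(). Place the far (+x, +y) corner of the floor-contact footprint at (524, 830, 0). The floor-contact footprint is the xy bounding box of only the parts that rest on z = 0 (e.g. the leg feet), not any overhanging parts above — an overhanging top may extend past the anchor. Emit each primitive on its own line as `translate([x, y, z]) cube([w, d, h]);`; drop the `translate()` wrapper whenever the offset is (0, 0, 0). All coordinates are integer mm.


translate([104, 413, 416]) cube([420, 417, 30]);
translate([104, 413, 0]) cube([31, 31, 416]);
translate([493, 413, 0]) cube([31, 31, 416]);
translate([104, 799, 0]) cube([31, 31, 416]);
translate([493, 799, 0]) cube([31, 31, 416]);
translate([104, 798, 446]) cube([420, 32, 365]);
translate([104, 413, 603]) cube([36, 385, 36]);
translate([488, 413, 603]) cube([36, 385, 36]);
translate([104, 413, 446]) cube([36, 36, 157]);
translate([488, 413, 446]) cube([36, 36, 157]);


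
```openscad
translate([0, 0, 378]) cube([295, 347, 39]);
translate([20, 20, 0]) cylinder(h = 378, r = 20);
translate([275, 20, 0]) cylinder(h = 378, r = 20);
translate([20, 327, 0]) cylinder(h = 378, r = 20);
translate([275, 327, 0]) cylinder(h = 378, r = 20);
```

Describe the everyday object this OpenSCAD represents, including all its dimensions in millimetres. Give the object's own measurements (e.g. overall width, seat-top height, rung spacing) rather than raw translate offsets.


A simple wooden stool: a rectangular seat 295 mm (x) by 347 mm (y), 39 mm thick, top face at z = 417 mm, on four round legs, each 40 mm in diameter. The legs rest on z = 0, each leg's axis is inset half a diameter from the nearest pair of seat edges (so the leg's bounding box is flush with the corner).


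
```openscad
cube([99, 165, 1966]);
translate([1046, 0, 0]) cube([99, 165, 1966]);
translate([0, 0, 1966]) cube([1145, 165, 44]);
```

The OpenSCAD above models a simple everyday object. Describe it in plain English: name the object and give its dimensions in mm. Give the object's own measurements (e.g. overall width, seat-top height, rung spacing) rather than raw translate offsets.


A door frame. The clear opening is 947 mm wide and 1966 mm high. Two 99 mm wide jambs, 165 mm deep, stand either side of the opening from the floor to the top of the opening. A 44 mm thick head sits across the top of both jambs, spanning the full outside width of the frame.


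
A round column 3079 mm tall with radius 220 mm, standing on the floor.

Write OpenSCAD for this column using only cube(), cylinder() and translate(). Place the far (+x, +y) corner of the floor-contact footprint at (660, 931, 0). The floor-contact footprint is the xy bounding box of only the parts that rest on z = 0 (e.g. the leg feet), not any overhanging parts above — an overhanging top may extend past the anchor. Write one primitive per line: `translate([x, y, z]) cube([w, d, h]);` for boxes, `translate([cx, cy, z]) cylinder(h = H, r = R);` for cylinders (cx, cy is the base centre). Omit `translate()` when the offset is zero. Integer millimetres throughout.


translate([440, 711, 0]) cylinder(h = 3079, r = 220);


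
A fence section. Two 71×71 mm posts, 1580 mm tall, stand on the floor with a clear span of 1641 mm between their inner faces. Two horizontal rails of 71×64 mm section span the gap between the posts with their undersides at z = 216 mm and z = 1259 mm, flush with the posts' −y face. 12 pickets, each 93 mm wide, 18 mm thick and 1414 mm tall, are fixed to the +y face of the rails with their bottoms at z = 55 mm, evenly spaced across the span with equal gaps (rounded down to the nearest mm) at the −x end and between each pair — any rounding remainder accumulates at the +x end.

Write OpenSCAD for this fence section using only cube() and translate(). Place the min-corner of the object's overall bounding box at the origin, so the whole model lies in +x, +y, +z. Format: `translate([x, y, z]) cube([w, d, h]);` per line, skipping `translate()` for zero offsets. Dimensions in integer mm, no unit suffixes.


cube([71, 71, 1580]);
translate([1712, 0, 0]) cube([71, 71, 1580]);
translate([71, 0, 216]) cube([1641, 71, 64]);
translate([71, 0, 1259]) cube([1641, 71, 64]);
translate([111, 71, 55]) cube([93, 18, 1414]);
translate([244, 71, 55]) cube([93, 18, 1414]);
translate([377, 71, 55]) cube([93, 18, 1414]);
translate([510, 71, 55]) cube([93, 18, 1414]);
translate([643, 71, 55]) cube([93, 18, 1414]);
translate([776, 71, 55]) cube([93, 18, 1414]);
translate([909, 71, 55]) cube([93, 18, 1414]);
translate([1042, 71, 55]) cube([93, 18, 1414]);
translate([1175, 71, 55]) cube([93, 18, 1414]);
translate([1308, 71, 55]) cube([93, 18, 1414]);
translate([1441, 71, 55]) cube([93, 18, 1414]);
translate([1574, 71, 55]) cube([93, 18, 1414]);


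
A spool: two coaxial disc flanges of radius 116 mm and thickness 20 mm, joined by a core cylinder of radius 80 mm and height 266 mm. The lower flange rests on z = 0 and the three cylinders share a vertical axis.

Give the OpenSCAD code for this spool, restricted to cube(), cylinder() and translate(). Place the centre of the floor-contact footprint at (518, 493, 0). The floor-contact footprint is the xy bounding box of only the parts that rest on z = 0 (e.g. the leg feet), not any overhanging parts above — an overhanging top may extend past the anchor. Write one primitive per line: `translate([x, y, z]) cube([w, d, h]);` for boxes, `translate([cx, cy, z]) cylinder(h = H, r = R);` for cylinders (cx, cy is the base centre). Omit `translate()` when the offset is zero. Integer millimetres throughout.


translate([518, 493, 0]) cylinder(h = 20, r = 116);
translate([518, 493, 20]) cylinder(h = 266, r = 80);
translate([518, 493, 286]) cylinder(h = 20, r = 116);


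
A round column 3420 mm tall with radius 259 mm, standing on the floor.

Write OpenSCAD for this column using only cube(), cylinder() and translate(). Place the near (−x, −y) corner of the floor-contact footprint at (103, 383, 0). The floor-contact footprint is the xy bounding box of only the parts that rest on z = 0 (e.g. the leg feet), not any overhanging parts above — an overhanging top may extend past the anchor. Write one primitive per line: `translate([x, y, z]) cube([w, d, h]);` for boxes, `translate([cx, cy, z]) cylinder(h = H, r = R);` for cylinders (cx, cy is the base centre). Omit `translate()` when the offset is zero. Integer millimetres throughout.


translate([362, 642, 0]) cylinder(h = 3420, r = 259);


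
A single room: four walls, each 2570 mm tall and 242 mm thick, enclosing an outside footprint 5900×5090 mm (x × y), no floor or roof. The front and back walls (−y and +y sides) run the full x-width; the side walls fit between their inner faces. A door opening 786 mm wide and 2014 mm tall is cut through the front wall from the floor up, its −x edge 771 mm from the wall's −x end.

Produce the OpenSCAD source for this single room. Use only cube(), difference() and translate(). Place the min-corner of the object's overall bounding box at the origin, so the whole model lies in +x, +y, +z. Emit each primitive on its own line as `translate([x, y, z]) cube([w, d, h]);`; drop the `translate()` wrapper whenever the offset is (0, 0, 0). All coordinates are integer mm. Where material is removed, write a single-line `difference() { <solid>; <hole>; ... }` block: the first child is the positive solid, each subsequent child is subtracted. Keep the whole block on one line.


difference() { cube([5900, 242, 2570]); translate([771, 0, 0]) cube([786, 242, 2014]); }
translate([0, 4848, 0]) cube([5900, 242, 2570]);
translate([0, 242, 0]) cube([242, 4606, 2570]);
translate([5658, 242, 0]) cube([242, 4606, 2570]);


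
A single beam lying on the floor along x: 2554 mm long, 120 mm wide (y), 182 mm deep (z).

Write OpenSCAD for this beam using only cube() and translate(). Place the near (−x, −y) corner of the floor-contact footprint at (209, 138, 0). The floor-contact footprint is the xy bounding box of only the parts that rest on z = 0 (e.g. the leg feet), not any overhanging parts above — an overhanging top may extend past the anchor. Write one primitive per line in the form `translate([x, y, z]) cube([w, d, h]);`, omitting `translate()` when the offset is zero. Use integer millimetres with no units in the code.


translate([209, 138, 0]) cube([2554, 120, 182]);


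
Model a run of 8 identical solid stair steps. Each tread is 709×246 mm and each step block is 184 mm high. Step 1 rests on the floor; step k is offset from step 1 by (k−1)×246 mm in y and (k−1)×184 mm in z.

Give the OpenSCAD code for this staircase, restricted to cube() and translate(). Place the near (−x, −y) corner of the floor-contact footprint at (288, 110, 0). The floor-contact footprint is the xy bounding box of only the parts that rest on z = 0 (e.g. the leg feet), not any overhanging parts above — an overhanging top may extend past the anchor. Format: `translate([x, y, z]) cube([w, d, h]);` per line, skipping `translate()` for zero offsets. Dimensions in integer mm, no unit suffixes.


translate([288, 110, 0]) cube([709, 246, 184]);
translate([288, 356, 184]) cube([709, 246, 184]);
translate([288, 602, 368]) cube([709, 246, 184]);
translate([288, 848, 552]) cube([709, 246, 184]);
translate([288, 1094, 736]) cube([709, 246, 184]);
translate([288, 1340, 920]) cube([709, 246, 184]);
translate([288, 1586, 1104]) cube([709, 246, 184]);
translate([288, 1832, 1288]) cube([709, 246, 184]);


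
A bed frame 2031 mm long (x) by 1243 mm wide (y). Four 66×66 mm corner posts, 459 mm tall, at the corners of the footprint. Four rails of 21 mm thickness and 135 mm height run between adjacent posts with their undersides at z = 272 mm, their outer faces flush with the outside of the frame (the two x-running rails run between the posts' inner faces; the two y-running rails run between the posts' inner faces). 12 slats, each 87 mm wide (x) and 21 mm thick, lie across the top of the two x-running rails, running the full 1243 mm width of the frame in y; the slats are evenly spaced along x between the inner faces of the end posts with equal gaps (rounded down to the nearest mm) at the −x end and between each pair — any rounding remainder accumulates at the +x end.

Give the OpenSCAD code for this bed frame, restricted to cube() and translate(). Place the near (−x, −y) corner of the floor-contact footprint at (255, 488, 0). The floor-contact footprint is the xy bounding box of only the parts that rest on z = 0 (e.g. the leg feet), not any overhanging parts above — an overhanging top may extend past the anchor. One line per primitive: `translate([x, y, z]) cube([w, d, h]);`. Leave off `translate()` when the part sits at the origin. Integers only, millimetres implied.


translate([255, 488, 0]) cube([66, 66, 459]);
translate([255, 1665, 0]) cube([66, 66, 459]);
translate([2220, 488, 0]) cube([66, 66, 459]);
translate([2220, 1665, 0]) cube([66, 66, 459]);
translate([321, 488, 272]) cube([1899, 21, 135]);
translate([321, 1710, 272]) cube([1899, 21, 135]);
translate([255, 554, 272]) cube([21, 1111, 135]);
translate([2265, 554, 272]) cube([21, 1111, 135]);
translate([386, 488, 407]) cube([87, 1243, 21]);
translate([538, 488, 407]) cube([87, 1243, 21]);
translate([690, 488, 407]) cube([87, 1243, 21]);
translate([842, 488, 407]) cube([87, 1243, 21]);
translate([994, 488, 407]) cube([87, 1243, 21]);
translate([1146, 488, 407]) cube([87, 1243, 21]);
translate([1298, 488, 407]) cube([87, 1243, 21]);
translate([1450, 488, 407]) cube([87, 1243, 21]);
translate([1602, 488, 407]) cube([87, 1243, 21]);
translate([1754, 488, 407]) cube([87, 1243, 21]);
translate([1906, 488, 407]) cube([87, 1243, 21]);
translate([2058, 488, 407]) cube([87, 1243, 21]);


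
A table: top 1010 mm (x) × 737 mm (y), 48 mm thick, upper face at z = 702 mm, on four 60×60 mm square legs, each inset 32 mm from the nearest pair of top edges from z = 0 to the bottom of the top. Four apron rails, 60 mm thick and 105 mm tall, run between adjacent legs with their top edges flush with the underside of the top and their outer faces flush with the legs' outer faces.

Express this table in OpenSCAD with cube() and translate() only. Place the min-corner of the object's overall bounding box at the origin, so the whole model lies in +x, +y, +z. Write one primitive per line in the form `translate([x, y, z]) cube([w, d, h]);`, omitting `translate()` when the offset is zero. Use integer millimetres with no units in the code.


translate([0, 0, 654]) cube([1010, 737, 48]);
translate([32, 32, 0]) cube([60, 60, 654]);
translate([918, 32, 0]) cube([60, 60, 654]);
translate([32, 645, 0]) cube([60, 60, 654]);
translate([918, 645, 0]) cube([60, 60, 654]);
translate([92, 32, 549]) cube([826, 60, 105]);
translate([92, 645, 549]) cube([826, 60, 105]);
translate([32, 92, 549]) cube([60, 553, 105]);
translate([918, 92, 549]) cube([60, 553, 105]);
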